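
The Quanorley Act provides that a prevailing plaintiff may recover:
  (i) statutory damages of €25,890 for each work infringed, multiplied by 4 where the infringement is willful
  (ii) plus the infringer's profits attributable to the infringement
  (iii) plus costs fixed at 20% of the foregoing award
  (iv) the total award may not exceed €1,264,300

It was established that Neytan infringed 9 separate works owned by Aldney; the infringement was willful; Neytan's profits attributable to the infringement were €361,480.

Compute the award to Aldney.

Statutory damages: 9 × €25,890 = €233,010
Multiplied by 4: 4 × €233,010 = €932,040
Combined award: €932,040 + €361,480 = €1,293,520
Costs: 20% of €1,293,520 = €258,704
Award plus costs: €1,293,520 + €258,704 = €1,552,224
Cap at €1,264,300: €1,552,224 exceeds the cap → €1,264,300

€1,264,300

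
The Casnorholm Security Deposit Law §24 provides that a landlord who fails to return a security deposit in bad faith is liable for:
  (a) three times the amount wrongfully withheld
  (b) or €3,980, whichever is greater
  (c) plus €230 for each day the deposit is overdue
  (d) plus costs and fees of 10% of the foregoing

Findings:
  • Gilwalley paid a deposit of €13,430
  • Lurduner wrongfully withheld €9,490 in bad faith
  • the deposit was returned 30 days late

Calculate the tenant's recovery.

Trebled: 3 × €9,490 = €28,470
Minimum €3,980: €28,470 meets the minimum, no increase.
Late-return penalty: 30 × €230 = €6,900
Damages plus late penalty: €28,470 + €6,900 = €35,370
Costs and fees: 10% of €35,370 = €3,537
Total recovery: €35,370 + €3,537 = €38,907

€38,907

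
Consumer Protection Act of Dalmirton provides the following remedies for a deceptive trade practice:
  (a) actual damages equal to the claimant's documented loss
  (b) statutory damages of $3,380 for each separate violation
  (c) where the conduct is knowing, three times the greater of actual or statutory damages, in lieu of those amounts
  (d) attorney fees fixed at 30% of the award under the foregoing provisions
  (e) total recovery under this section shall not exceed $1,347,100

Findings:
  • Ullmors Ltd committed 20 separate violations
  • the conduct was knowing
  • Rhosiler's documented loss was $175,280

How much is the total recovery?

$683,592

Statutory damages: 20 × $3,380 = $67,600
Greater of actual damages ($175,280) or statutory damages ($67,600): $175,280
Trebled: 3 × $175,280 = $525,840
Attorney fees: 30% of $525,840 = $157,752
Total before cap: $525,840 + $157,752 = $683,592
Cap at $1,347,100: $683,592 is within the cap, no reduction.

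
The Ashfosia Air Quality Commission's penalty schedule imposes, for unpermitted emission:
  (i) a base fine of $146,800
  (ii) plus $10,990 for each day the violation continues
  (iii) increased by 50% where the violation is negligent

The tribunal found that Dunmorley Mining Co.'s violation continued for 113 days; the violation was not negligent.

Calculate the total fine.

Per-day component: 113 × $10,990 = $1,241,870
Base plus per-day: $146,800 + $1,241,870 = $1,388,670
The violation was not negligent: no 50% increase.

$1,388,670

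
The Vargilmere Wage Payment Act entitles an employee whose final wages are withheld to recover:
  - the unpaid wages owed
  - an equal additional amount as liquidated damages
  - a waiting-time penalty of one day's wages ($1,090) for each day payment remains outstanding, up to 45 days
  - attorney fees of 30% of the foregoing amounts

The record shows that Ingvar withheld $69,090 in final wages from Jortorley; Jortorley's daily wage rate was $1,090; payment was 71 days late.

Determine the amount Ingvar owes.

$243,399

Liquidated damages (equal amount): $69,090
Penalty days: min(71, 45) = 45
Waiting-time penalty: 45 × $1,090 = $49,050
Subtotal: $69,090 + $69,090 + $49,050 = $187,230
Attorney fees: 30% of $187,230 = $56,169
Total award: $187,230 + $56,169 = $243,399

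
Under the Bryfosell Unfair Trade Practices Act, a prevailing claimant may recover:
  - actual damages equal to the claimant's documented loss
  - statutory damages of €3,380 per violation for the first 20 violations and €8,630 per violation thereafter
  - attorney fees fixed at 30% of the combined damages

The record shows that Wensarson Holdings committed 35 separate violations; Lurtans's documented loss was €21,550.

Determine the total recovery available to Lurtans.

First 20 violations: 20 × €3,380 = €67,600
Remaining violations: (35 − 20) × €8,630 = €129,450
Statutory damages: €67,600 + €129,450 = €197,050
Combined damages: €21,550 + €197,050 = €218,600
Attorney fees: 30% of €218,600 = €65,580
Total recovery: €218,600 + €65,580 = €284,180

€284,180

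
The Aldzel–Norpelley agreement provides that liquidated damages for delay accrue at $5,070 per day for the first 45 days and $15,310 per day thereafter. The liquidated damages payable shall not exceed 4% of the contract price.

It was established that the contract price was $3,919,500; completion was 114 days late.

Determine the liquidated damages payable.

First 45 days: 45 × $5,070 = $228,150
Remaining days: (114 − 45) × $15,310 = $1,056,390
Accrued per-day damages: $228,150 + $1,056,390 = $1,284,540
Cap: 4% of $3,919,500 = $156,780
Cap at $156,780: $1,284,540 exceeds the cap → $156,780

$156,780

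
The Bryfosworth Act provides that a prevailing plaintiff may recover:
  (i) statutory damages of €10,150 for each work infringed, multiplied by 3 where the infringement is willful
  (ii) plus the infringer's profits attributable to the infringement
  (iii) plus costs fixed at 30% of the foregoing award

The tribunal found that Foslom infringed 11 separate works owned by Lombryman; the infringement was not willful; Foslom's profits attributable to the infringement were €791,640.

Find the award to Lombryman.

€1,174,277

Statutory damages: 11 × €10,150 = €111,650
Infringement not willful: no ×3 enhancement.
Combined award: €111,650 + €791,640 = €903,290
Costs: 30% of €903,290 = €270,987
Award plus costs: €903,290 + €270,987 = €1,174,277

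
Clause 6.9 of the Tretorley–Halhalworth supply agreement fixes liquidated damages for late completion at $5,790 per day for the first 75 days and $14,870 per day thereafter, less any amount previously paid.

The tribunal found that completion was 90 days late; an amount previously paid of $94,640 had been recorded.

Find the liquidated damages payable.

$562,660

First 75 days: 75 × $5,790 = $434,250
Remaining days: (90 − 75) × $14,870 = $223,050
Accrued per-day damages: $434,250 + $223,050 = $657,300
Less amount previously paid: $657,300 − $94,640 = $562,660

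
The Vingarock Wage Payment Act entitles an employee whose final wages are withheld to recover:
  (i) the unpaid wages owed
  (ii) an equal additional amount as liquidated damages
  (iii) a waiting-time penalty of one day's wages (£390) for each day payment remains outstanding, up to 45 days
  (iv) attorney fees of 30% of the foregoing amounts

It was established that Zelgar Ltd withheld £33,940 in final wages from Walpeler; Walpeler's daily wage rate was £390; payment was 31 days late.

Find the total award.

Liquidated damages (equal amount): £33,940
Penalty days: min(31, 45) = 31
Waiting-time penalty: 31 × £390 = £12,090
Subtotal: £33,940 + £33,940 + £12,090 = £79,970
Attorney fees: 30% of £79,970 = £23,991
Total award: £79,970 + £23,991 = £103,961

£103,961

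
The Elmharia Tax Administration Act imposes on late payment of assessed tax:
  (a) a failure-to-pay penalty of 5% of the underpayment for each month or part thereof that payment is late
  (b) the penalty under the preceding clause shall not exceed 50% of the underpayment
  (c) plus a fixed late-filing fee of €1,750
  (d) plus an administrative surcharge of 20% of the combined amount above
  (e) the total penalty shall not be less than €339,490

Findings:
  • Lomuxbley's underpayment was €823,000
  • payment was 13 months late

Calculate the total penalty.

Accrued rate: 5% × 13 = 65%, capped at 50% → 50%
Failure-to-pay penalty: 50% of €823,000 = €411,500
Penalty before surcharge: €411,500 + €1,750 = €413,250
Administrative surcharge: 20% of €413,250 = €82,650
Total penalty: €413,250 + €82,650 = €495,900
Minimum €339,490: €495,900 meets the minimum, no increase.

€495,900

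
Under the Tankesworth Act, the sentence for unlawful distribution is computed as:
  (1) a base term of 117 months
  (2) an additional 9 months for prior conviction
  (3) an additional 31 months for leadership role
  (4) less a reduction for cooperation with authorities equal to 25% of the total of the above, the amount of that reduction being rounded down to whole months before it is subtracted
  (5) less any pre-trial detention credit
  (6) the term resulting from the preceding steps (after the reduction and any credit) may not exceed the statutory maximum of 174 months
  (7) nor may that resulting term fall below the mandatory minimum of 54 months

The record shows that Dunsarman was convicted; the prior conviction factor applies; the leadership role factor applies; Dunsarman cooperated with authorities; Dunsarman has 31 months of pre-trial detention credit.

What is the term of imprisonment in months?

87 months

Prior conviction enhancement: +9 months
Leadership role enhancement: +31 months
Adjusted term: 117 months + 9 months + 31 months = 157 months
Cooperation with authorities reduction: 25% of 157 months = 39 months (rounded down)
After reduction: 157 − 39 = 118 months
Less pre-trial detention credit: 118 months − 31 months = 87 months
Cap at 174 months: 87 months is within the cap, no reduction.
Minimum 54 months: 87 months meets the minimum, no increase.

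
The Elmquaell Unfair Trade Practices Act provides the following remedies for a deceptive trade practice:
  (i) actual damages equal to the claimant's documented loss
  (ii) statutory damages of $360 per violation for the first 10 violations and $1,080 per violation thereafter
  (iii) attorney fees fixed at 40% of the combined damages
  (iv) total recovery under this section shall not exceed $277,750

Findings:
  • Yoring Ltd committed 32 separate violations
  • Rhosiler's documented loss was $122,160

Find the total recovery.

$209,328

First 10 violations: 10 × $360 = $3,600
Remaining violations: (32 − 10) × $1,080 = $23,760
Statutory damages: $3,600 + $23,760 = $27,360
Combined damages: $122,160 + $27,360 = $149,520
Attorney fees: 40% of $149,520 = $59,808
Total before cap: $149,520 + $59,808 = $209,328
Cap at $277,750: $209,328 is within the cap, no reduction.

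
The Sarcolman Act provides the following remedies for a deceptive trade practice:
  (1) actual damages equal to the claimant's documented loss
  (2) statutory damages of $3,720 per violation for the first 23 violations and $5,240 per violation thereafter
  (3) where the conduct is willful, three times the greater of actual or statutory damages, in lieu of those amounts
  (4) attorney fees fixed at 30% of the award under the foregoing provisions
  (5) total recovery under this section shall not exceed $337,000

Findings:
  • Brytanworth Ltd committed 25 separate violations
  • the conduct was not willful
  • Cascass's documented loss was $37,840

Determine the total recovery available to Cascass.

Total recovery: $174,044

First 23 violations: 23 × $3,720 = $85,560
Remaining violations: (25 − 23) × $5,240 = $10,480
Statutory damages: $85,560 + $10,480 = $96,040
Conduct not willful: the in-lieu enhancement does not apply.
Actual plus statutory damages: $37,840 + $96,040 = $133,880
Attorney fees: 30% of $133,880 = $40,164
Total before cap: $133,880 + $40,164 = $174,044
Cap at $337,000: $174,044 is within the cap, no reduction.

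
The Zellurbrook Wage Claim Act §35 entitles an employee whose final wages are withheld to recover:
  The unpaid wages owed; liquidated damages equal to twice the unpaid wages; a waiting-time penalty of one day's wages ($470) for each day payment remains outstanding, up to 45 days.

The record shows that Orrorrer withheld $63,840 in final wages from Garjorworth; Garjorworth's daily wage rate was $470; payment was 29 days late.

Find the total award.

$205,150

Doubled: 2 × $63,840 = $127,680
Penalty days: min(29, 45) = 29
Waiting-time penalty: 29 × $470 = $13,630
Total award: $63,840 + $127,680 + $13,630 = $205,150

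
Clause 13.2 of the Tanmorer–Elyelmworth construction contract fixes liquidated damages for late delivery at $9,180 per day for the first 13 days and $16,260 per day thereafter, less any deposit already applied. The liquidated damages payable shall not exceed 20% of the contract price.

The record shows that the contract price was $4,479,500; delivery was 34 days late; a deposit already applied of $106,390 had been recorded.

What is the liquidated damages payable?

$354,410

First 13 days: 13 × $9,180 = $119,340
Remaining days: (34 − 13) × $16,260 = $341,460
Accrued per-day damages: $119,340 + $341,460 = $460,800
Less deposit already applied: $460,800 − $106,390 = $354,410
Cap: 20% of $4,479,500 = $895,900
Cap at $895,900: $354,410 is within the cap, no reduction.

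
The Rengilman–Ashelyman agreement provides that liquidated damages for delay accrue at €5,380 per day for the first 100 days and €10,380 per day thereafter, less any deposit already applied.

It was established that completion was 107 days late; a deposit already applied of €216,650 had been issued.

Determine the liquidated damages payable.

€394,010

First 100 days: 100 × €5,380 = €538,000
Remaining days: (107 − 100) × €10,380 = €72,660
Accrued per-day damages: €538,000 + €72,660 = €610,660
Less deposit already applied: €610,660 − €216,650 = €394,010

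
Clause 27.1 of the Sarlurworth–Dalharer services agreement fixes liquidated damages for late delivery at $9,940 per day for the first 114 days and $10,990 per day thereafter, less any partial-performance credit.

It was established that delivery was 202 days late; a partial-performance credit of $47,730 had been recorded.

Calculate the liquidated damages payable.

First 114 days: 114 × $9,940 = $1,133,160
Remaining days: (202 − 114) × $10,990 = $967,120
Accrued per-day damages: $1,133,160 + $967,120 = $2,100,280
Less partial-performance credit: $2,100,280 − $47,730 = $2,052,550

Liquidated damages: $2,052,550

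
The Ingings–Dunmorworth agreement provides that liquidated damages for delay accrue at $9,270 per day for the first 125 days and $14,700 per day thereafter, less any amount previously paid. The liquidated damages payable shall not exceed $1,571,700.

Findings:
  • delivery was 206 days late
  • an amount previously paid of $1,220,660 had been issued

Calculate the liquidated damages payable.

First 125 days: 125 × $9,270 = $1,158,750
Remaining days: (206 − 125) × $14,700 = $1,190,700
Accrued per-day damages: $1,158,750 + $1,190,700 = $2,349,450
Less amount previously paid: $2,349,450 − $1,220,660 = $1,128,790
Cap at $1,571,700: $1,128,790 is within the cap, no reduction.

Liquidated damages: $1,128,790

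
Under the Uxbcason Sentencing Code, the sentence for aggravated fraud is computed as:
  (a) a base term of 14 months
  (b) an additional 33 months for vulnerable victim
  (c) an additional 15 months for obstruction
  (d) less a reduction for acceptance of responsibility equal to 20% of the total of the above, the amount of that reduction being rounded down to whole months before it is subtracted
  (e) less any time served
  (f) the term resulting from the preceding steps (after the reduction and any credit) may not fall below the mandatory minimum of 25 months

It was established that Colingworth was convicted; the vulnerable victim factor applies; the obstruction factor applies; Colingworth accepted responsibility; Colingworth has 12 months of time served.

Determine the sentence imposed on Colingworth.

38 months

Vulnerable victim enhancement: +33 months
Obstruction enhancement: +15 months
Adjusted term: 14 months + 33 months + 15 months = 62 months
Acceptance of responsibility reduction: 20% of 62 months = 12 months (rounded down)
After reduction: 62 − 12 = 50 months
Less time served: 50 months − 12 months = 38 months
Minimum 25 months: 38 months meets the minimum, no increase.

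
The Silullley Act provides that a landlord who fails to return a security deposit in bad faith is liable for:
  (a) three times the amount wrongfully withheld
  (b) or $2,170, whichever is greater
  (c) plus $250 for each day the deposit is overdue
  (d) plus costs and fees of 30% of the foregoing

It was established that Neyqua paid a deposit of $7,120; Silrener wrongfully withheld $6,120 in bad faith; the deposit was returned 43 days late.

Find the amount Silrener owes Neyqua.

Trebled: 3 × $6,120 = $18,360
Minimum $2,170: $18,360 meets the minimum, no increase.
Late-return penalty: 43 × $250 = $10,750
Damages plus late penalty: $18,360 + $10,750 = $29,110
Costs and fees: 30% of $29,110 = $8,733
Total recovery: $29,110 + $8,733 = $37,843

$37,843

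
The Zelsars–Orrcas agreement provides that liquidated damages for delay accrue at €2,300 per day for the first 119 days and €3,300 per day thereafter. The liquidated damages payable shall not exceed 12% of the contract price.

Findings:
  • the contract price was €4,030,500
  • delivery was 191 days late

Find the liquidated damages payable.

€483,660

First 119 days: 119 × €2,300 = €273,700
Remaining days: (191 − 119) × €3,300 = €237,600
Accrued per-day damages: €273,700 + €237,600 = €511,300
Cap: 12% of €4,030,500 = €483,660
Cap at €483,660: €511,300 exceeds the cap → €483,660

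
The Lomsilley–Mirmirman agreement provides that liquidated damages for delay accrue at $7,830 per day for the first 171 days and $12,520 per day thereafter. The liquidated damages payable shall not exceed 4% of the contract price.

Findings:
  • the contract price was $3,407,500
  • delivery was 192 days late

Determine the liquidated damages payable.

First 171 days: 171 × $7,830 = $1,338,930
Remaining days: (192 − 171) × $12,520 = $262,920
Accrued per-day damages: $1,338,930 + $262,920 = $1,601,850
Cap: 4% of $3,407,500 = $136,300
Cap at $136,300: $1,601,850 exceeds the cap → $136,300

$136,300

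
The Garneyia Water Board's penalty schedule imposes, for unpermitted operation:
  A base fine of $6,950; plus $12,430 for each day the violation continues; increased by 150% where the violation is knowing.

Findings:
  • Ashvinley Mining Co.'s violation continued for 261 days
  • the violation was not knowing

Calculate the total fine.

$3,251,180

Per-day component: 261 × $12,430 = $3,244,230
Base plus per-day: $6,950 + $3,244,230 = $3,251,180
The violation was not knowing: no 150% increase.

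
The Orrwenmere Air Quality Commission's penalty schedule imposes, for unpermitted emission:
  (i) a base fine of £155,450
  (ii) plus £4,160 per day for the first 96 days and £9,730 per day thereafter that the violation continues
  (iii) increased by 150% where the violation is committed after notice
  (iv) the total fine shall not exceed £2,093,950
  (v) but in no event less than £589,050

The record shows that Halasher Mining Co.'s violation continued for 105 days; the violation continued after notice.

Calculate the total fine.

Civil penalty: £1,605,950

First 96 days: 96 × £4,160 = £399,360
Remaining days: (105 − 96) × £9,730 = £87,570
Per-day component: £399,360 + £87,570 = £486,930
Base plus per-day: £155,450 + £486,930 = £642,380
Enhancement: 150% of £642,380 = £963,570
Enhanced fine: £642,380 + £963,570 = £1,605,950
Cap at £2,093,950: £1,605,950 is within the cap, no reduction.
Minimum £589,050: £1,605,950 meets the minimum, no increase.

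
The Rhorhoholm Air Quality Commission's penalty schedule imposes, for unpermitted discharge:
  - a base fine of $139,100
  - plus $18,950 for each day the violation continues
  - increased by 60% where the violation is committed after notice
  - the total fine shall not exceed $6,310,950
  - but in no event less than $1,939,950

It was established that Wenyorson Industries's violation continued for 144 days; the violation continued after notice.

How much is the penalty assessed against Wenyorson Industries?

$4,588,640

Per-day component: 144 × $18,950 = $2,728,800
Base plus per-day: $139,100 + $2,728,800 = $2,867,900
Enhancement: 60% of $2,867,900 = $1,720,740
Enhanced fine: $2,867,900 + $1,720,740 = $4,588,640
Cap at $6,310,950: $4,588,640 is within the cap, no reduction.
Minimum $1,939,950: $4,588,640 meets the minimum, no increase.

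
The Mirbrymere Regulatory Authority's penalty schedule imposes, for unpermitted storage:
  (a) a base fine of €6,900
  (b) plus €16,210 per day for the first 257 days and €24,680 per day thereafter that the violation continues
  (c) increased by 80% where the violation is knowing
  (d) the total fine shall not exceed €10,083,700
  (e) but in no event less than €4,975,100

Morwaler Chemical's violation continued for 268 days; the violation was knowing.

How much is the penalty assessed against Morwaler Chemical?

First 257 days: 257 × €16,210 = €4,165,970
Remaining days: (268 − 257) × €24,680 = €271,480
Per-day component: €4,165,970 + €271,480 = €4,437,450
Base plus per-day: €6,900 + €4,437,450 = €4,444,350
Enhancement: 80% of €4,444,350 = €3,555,480
Enhanced fine: €4,444,350 + €3,555,480 = €7,999,830
Cap at €10,083,700: €7,999,830 is within the cap, no reduction.
Minimum €4,975,100: €7,999,830 meets the minimum, no increase.

€7,999,830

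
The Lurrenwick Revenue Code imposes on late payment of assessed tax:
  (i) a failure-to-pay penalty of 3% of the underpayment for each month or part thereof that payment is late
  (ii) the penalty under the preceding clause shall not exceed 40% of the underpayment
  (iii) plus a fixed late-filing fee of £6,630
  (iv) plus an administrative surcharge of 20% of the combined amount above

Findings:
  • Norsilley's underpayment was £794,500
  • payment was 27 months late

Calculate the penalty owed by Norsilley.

£389,316

Accrued rate: 3% × 27 = 81%, capped at 40% → 40%
Failure-to-pay penalty: 40% of £794,500 = £317,800
Penalty before surcharge: £317,800 + £6,630 = £324,430
Administrative surcharge: 20% of £324,430 = £64,886
Total penalty: £324,430 + £64,886 = £389,316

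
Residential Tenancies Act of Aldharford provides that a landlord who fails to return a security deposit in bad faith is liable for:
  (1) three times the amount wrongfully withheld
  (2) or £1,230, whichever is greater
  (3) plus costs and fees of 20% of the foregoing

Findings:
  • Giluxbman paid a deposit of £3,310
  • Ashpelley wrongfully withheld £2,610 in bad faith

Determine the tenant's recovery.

Trebled: 3 × £2,610 = £7,830
Minimum £1,230: £7,830 meets the minimum, no increase.
Costs and fees: 20% of £7,830 = £1,566
Total recovery: £7,830 + £1,566 = £9,396

£9,396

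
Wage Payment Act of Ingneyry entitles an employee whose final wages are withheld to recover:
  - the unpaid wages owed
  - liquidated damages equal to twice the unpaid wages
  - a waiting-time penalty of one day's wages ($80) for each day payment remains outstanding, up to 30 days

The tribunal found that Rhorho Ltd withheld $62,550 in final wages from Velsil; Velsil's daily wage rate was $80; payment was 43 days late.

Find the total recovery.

Doubled: 2 × $62,550 = $125,100
Penalty days: min(43, 30) = 30
Waiting-time penalty: 30 × $80 = $2,400
Total award: $62,550 + $125,100 + $2,400 = $190,050

$190,050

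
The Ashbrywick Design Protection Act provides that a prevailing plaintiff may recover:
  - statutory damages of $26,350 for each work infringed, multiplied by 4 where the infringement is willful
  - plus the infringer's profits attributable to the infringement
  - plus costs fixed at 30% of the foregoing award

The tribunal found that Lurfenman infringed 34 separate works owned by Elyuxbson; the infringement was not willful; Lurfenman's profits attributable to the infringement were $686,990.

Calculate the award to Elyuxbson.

Award: $2,057,757

Statutory damages: 34 × $26,350 = $895,900
Infringement not willful: no ×4 enhancement.
Combined award: $895,900 + $686,990 = $1,582,890
Costs: 30% of $1,582,890 = $474,867
Award plus costs: $1,582,890 + $474,867 = $2,057,757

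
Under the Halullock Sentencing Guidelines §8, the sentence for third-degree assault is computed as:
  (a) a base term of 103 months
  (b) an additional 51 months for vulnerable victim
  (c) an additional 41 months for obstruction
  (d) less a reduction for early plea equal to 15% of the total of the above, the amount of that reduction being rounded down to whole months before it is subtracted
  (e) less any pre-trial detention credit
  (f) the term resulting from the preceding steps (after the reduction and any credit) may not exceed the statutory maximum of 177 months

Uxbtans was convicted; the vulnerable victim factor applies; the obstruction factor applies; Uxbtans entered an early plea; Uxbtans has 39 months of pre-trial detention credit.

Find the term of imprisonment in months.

Vulnerable victim enhancement: +51 months
Obstruction enhancement: +41 months
Adjusted term: 103 months + 51 months + 41 months = 195 months
Early plea reduction: 15% of 195 months = 29 months (rounded down)
After reduction: 195 − 29 = 166 months
Less pre-trial detention credit: 166 months − 39 months = 127 months
Cap at 177 months: 127 months is within the cap, no reduction.

127 months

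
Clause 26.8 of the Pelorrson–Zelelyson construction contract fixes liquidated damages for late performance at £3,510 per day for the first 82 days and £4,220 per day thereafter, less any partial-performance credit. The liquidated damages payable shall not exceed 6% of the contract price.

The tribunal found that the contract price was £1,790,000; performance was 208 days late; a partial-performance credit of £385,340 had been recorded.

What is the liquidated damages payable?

First 82 days: 82 × £3,510 = £287,820
Remaining days: (208 − 82) × £4,220 = £531,720
Accrued per-day damages: £287,820 + £531,720 = £819,540
Less partial-performance credit: £819,540 − £385,340 = £434,200
Cap: 6% of £1,790,000 = £107,400
Cap at £107,400: £434,200 exceeds the cap → £107,400

£107,400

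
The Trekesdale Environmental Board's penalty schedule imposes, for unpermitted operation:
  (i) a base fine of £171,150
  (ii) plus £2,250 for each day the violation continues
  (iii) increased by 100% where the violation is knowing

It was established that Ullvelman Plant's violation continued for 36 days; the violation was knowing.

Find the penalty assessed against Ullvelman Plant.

Per-day component: 36 × £2,250 = £81,000
Base plus per-day: £171,150 + £81,000 = £252,150
Enhancement: 100% of £252,150 = £252,150
Enhanced fine: £252,150 + £252,150 = £504,300

£504,300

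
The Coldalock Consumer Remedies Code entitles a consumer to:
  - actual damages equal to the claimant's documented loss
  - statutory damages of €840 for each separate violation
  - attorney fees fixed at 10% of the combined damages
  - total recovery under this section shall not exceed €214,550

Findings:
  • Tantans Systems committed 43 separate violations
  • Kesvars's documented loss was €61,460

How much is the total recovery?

€107,338

Statutory damages: 43 × €840 = €36,120
Combined damages: €61,460 + €36,120 = €97,580
Attorney fees: 10% of €97,580 = €9,758
Total before cap: €97,580 + €9,758 = €107,338
Cap at €214,550: €107,338 is within the cap, no reduction.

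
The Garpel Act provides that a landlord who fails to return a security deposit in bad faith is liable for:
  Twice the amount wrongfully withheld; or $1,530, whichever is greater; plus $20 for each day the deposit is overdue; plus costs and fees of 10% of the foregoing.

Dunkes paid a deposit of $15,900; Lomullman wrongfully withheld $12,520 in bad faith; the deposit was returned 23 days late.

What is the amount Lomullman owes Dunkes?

Doubled: 2 × $12,520 = $25,040
Minimum $1,530: $25,040 meets the minimum, no increase.
Late-return penalty: 23 × $20 = $460
Damages plus late penalty: $25,040 + $460 = $25,500
Costs and fees: 10% of $25,500 = $2,550
Total recovery: $25,500 + $2,550 = $28,050

$28,050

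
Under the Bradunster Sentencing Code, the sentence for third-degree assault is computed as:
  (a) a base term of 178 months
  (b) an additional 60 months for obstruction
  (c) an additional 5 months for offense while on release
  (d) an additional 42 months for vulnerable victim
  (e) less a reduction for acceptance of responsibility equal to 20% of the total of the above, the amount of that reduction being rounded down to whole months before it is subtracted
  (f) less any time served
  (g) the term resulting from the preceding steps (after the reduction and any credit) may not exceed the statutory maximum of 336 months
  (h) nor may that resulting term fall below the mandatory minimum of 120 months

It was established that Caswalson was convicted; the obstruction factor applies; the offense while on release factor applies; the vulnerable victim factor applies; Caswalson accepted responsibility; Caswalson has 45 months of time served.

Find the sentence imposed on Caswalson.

Sentence: 183 months

Obstruction enhancement: +60 months
Offense while on release enhancement: +5 months
Vulnerable victim enhancement: +42 months
Adjusted term: 178 months + 60 months + 5 months + 42 months = 285 months
Acceptance of responsibility reduction: 20% of 285 months = 57 months (rounded down)
After reduction: 285 − 57 = 228 months
Less time served: 228 months − 45 months = 183 months
Cap at 336 months: 183 months is within the cap, no reduction.
Minimum 120 months: 183 months meets the minimum, no increase.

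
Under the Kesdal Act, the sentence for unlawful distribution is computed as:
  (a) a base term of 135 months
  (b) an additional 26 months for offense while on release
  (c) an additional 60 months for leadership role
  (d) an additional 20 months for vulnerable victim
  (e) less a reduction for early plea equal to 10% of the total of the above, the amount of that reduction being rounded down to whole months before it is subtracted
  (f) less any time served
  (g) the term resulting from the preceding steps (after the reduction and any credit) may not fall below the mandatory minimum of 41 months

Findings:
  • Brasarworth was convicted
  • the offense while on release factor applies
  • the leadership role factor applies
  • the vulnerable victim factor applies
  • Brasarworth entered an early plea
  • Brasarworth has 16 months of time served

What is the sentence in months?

Offense while on release enhancement: +26 months
Leadership role enhancement: +60 months
Vulnerable victim enhancement: +20 months
Adjusted term: 135 months + 26 months + 60 months + 20 months = 241 months
Early plea reduction: 10% of 241 months = 24 months (rounded down)
After reduction: 241 − 24 = 217 months
Less time served: 217 months − 16 months = 201 months
Minimum 41 months: 201 months meets the minimum, no increase.

Sentence: 201 months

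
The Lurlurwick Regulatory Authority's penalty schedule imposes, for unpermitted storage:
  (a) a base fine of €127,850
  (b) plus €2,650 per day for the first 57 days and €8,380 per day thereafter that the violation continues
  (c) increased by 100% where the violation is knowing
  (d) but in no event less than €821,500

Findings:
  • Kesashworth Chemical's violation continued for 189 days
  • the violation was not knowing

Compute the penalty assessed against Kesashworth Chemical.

€1,385,060

First 57 days: 57 × €2,650 = €151,050
Remaining days: (189 − 57) × €8,380 = €1,106,160
Per-day component: €151,050 + €1,106,160 = €1,257,210
Base plus per-day: €127,850 + €1,257,210 = €1,385,060
The violation was not knowing: no 100% increase.
Minimum €821,500: €1,385,060 meets the minimum, no increase.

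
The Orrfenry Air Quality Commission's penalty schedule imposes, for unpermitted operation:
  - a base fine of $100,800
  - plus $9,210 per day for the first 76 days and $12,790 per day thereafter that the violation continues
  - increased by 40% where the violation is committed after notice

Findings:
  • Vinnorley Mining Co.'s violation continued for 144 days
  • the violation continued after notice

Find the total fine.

Civil penalty: $2,338,672

First 76 days: 76 × $9,210 = $699,960
Remaining days: (144 − 76) × $12,790 = $869,720
Per-day component: $699,960 + $869,720 = $1,569,680
Base plus per-day: $100,800 + $1,569,680 = $1,670,480
Enhancement: 40% of $1,670,480 = $668,192
Enhanced fine: $1,670,480 + $668,192 = $2,338,672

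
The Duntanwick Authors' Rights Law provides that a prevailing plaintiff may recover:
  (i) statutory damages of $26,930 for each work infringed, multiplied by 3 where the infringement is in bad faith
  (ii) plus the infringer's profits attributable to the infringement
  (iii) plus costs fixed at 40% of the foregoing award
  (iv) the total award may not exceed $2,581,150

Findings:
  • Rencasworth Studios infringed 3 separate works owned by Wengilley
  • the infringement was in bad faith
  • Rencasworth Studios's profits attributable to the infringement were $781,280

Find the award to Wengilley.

Award: $1,433,110

Statutory damages: 3 × $26,930 = $80,790
Trebled: 3 × $80,790 = $242,370
Combined award: $242,370 + $781,280 = $1,023,650
Costs: 40% of $1,023,650 = $409,460
Award plus costs: $1,023,650 + $409,460 = $1,433,110
Cap at $2,581,150: $1,433,110 is within the cap, no reduction.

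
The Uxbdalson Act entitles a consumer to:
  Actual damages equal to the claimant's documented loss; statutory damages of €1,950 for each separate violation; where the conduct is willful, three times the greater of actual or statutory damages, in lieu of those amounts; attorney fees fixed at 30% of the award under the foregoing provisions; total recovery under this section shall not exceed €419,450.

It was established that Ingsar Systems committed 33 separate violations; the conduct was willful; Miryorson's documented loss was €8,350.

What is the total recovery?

€250,965

Statutory damages: 33 × €1,950 = €64,350
Greater of actual damages (€8,350) or statutory damages (€64,350): €64,350
Trebled: 3 × €64,350 = €193,050
Attorney fees: 30% of €193,050 = €57,915
Total before cap: €193,050 + €57,915 = €250,965
Cap at €419,450: €250,965 is within the cap, no reduction.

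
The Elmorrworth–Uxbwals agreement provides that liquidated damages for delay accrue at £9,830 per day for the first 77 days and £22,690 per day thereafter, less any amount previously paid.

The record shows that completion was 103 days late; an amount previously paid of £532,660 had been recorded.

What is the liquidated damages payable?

£814,190

First 77 days: 77 × £9,830 = £756,910
Remaining days: (103 − 77) × £22,690 = £589,940
Accrued per-day damages: £756,910 + £589,940 = £1,346,850
Less amount previously paid: £1,346,850 − £532,660 = £814,190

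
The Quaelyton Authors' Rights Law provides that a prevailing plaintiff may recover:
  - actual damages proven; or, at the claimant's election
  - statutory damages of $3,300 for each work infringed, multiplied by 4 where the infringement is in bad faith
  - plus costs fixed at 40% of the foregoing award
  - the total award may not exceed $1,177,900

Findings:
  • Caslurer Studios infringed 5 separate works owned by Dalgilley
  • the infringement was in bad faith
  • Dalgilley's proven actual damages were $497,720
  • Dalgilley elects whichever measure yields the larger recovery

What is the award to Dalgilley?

$696,808

Statutory damages: 5 × $3,300 = $16,500
Multiplied by 4: 4 × $16,500 = $66,000
Greater of actual damages ($497,720) or enhanced statutory damages ($66,000): $497,720
Costs: 40% of $497,720 = $199,088
Award plus costs: $497,720 + $199,088 = $696,808
Cap at $1,177,900: $696,808 is within the cap, no reduction.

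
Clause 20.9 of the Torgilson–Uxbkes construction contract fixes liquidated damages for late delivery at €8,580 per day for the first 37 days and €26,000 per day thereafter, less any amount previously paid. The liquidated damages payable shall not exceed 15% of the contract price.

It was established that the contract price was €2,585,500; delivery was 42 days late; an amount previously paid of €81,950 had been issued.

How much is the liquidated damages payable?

First 37 days: 37 × €8,580 = €317,460
Remaining days: (42 − 37) × €26,000 = €130,000
Accrued per-day damages: €317,460 + €130,000 = €447,460
Less amount previously paid: €447,460 − €81,950 = €365,510
Cap: 15% of €2,585,500 = €387,825
Cap at €387,825: €365,510 is within the cap, no reduction.

€365,510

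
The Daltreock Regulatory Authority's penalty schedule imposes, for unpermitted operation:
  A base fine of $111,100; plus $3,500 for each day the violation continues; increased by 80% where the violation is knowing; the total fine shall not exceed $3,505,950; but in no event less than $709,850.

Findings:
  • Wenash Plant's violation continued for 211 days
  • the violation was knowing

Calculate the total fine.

Per-day component: 211 × $3,500 = $738,500
Base plus per-day: $111,100 + $738,500 = $849,600
Enhancement: 80% of $849,600 = $679,680
Enhanced fine: $849,600 + $679,680 = $1,529,280
Cap at $3,505,950: $1,529,280 is within the cap, no reduction.
Minimum $709,850: $1,529,280 meets the minimum, no increase.

Civil penalty: $1,529,280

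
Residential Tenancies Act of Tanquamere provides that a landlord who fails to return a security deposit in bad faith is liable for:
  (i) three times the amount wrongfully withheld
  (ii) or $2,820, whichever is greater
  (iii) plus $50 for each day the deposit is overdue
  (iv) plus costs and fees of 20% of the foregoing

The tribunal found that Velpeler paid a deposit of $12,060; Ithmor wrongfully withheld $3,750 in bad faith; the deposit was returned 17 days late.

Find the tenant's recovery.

$14,520

Trebled: 3 × $3,750 = $11,250
Minimum $2,820: $11,250 meets the minimum, no increase.
Late-return penalty: 17 × $50 = $850
Damages plus late penalty: $11,250 + $850 = $12,100
Costs and fees: 20% of $12,100 = $2,420
Total recovery: $12,100 + $2,420 = $14,520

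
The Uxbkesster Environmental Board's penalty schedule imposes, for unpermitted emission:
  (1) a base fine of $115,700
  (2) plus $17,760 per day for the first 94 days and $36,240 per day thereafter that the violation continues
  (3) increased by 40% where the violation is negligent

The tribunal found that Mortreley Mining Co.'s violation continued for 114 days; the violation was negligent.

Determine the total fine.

First 94 days: 94 × $17,760 = $1,669,440
Remaining days: (114 − 94) × $36,240 = $724,800
Per-day component: $1,669,440 + $724,800 = $2,394,240
Base plus per-day: $115,700 + $2,394,240 = $2,509,940
Enhancement: 40% of $2,509,940 = $1,003,976
Enhanced fine: $2,509,940 + $1,003,976 = $3,513,916

Civil penalty: $3,513,916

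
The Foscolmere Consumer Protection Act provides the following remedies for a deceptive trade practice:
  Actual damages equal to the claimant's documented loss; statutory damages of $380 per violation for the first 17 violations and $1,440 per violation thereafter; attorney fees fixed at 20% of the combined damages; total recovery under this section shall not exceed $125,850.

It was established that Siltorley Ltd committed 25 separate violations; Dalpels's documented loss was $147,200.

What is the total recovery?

Total recovery: $125,850

First 17 violations: 17 × $380 = $6,460
Remaining violations: (25 − 17) × $1,440 = $11,520
Statutory damages: $6,460 + $11,520 = $17,980
Combined damages: $147,200 + $17,980 = $165,180
Attorney fees: 20% of $165,180 = $33,036
Total before cap: $165,180 + $33,036 = $198,216
Cap at $125,850: $198,216 exceeds the cap → $125,850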